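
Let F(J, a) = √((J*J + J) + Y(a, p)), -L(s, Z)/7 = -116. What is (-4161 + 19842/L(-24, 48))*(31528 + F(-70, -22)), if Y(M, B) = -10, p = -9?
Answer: -3782110140/29 - 1679445*√1205/203 ≈ -1.3070e+8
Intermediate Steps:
L(s, Z) = 812 (L(s, Z) = -7*(-116) = 812)
F(J, a) = √(-10 + J + J²) (F(J, a) = √((J*J + J) - 10) = √((J² + J) - 10) = √((J + J²) - 10) = √(-10 + J + J²))
(-4161 + 19842/L(-24, 48))*(31528 + F(-70, -22)) = (-4161 + 19842/812)*(31528 + √(-10 - 70 + (-70)²)) = (-4161 + 19842*(1/812))*(31528 + √(-10 - 70 + 4900)) = (-4161 + 9921/406)*(31528 + √4820) = -1679445*(31528 + 2*√1205)/406 = -3782110140/29 - 1679445*√1205/203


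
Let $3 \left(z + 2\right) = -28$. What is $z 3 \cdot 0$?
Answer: $0$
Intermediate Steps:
$z = - \frac{34}{3}$ ($z = -2 + \frac{1}{3} \left(-28\right) = -2 - \frac{28}{3} = - \frac{34}{3} \approx -11.333$)
$z 3 \cdot 0 = \left(- \frac{34}{3}\right) 3 \cdot 0 = \left(-34\right) 0 = 0$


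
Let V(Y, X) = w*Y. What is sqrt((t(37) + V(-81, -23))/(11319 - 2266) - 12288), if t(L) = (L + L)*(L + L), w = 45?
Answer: I*sqrt(1007068692949)/9053 ≈ 110.85*I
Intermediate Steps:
V(Y, X) = 45*Y
t(L) = 4*L**2 (t(L) = (2*L)*(2*L) = 4*L**2)
sqrt((t(37) + V(-81, -23))/(11319 - 2266) - 12288) = sqrt((4*37**2 + 45*(-81))/(11319 - 2266) - 12288) = sqrt((4*1369 - 3645)/9053 - 12288) = sqrt((5476 - 3645)*(1/9053) - 12288) = sqrt(1831*(1/9053) - 12288) = sqrt(1831/9053 - 12288) = sqrt(-111241433/9053) = I*sqrt(1007068692949)/9053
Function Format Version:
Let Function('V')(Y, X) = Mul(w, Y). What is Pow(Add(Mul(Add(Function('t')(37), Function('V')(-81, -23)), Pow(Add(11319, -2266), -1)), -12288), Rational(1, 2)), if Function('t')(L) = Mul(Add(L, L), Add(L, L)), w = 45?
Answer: Mul(Rational(1, 9053), I, Pow(1007068692949, Rational(1, 2))) ≈ Mul(110.85, I)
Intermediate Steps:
Function('V')(Y, X) = Mul(45, Y)
Function('t')(L) = Mul(4, Pow(L, 2)) (Function('t')(L) = Mul(Mul(2, L), Mul(2, L)) = Mul(4, Pow(L, 2)))
Pow(Add(Mul(Add(Function('t')(37), Function('V')(-81, -23)), Pow(Add(11319, -2266), -1)), -12288), Rational(1, 2)) = Pow(Add(Mul(Add(Mul(4, Pow(37, 2)), Mul(45, -81)), Pow(Add(11319, -2266), -1)), -12288), Rational(1, 2)) = Pow(Add(Mul(Add(Mul(4, 1369), -3645), Pow(9053, -1)), -12288), Rational(1, 2)) = Pow(Add(Mul(Add(5476, -3645), Rational(1, 9053)), -12288), Rational(1, 2)) = Pow(Add(Mul(1831, Rational(1, 9053)), -12288), Rational(1, 2)) = Pow(Add(Rational(1831, 9053), -12288), Rational(1, 2)) = Pow(Rational(-111241433, 9053), Rational(1, 2)) = Mul(Rational(1, 9053), I, Pow(1007068692949, Rational(1, 2)))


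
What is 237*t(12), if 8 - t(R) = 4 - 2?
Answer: 1422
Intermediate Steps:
t(R) = 6 (t(R) = 8 - (4 - 2) = 8 - 1*2 = 8 - 2 = 6)
237*t(12) = 237*6 = 1422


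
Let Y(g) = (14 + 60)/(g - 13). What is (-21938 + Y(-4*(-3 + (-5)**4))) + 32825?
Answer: 27228313/2501 ≈ 10887.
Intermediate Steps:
Y(g) = 74/(-13 + g)
(-21938 + Y(-4*(-3 + (-5)**4))) + 32825 = (-21938 + 74/(-13 - 4*(-3 + (-5)**4))) + 32825 = (-21938 + 74/(-13 - 4*(-3 + 625))) + 32825 = (-21938 + 74/(-13 - 4*622)) + 32825 = (-21938 + 74/(-13 - 2488)) + 32825 = (-21938 + 74/(-2501)) + 32825 = (-21938 + 74*(-1/2501)) + 32825 = (-21938 - 74/2501) + 32825 = -54867012/2501 + 32825 = 27228313/2501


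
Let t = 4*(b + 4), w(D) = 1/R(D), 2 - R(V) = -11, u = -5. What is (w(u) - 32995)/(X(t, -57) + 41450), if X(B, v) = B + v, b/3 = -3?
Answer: -142978/179283 ≈ -0.79750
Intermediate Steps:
b = -9 (b = 3*(-3) = -9)
R(V) = 13 (R(V) = 2 - 1*(-11) = 2 + 11 = 13)
w(D) = 1/13
t = -20 (t = 4*(-9 + 4) = 4*(-5) = -20)
(w(u) - 32995)/(X(t, -57) + 41450) = (1/13 - 32995)/((-20 - 57) + 41450) = -428934/(13*(-77 + 41450)) = -428934/13/41373 = -428934/13*1/41373 = -142978/179283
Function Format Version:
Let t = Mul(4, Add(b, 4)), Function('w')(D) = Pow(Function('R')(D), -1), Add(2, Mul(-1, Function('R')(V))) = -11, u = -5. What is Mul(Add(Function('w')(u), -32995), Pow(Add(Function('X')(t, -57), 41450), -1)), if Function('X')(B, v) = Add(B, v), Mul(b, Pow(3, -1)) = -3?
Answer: Rational(-142978, 179283) ≈ -0.79750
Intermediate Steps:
b = -9 (b = Mul(3, -3) = -9)
Function('R')(V) = 13 (Function('R')(V) = Add(2, Mul(-1, -11)) = Add(2, 11) = 13)
Function('w')(D) = Rational(1, 13) (Function('w')(D) = Pow(13, -1) = Rational(1, 13))
t = -20 (t = Mul(4, Add(-9, 4)) = Mul(4, -5) = -20)
Mul(Add(Function('w')(u), -32995), Pow(Add(Function('X')(t, -57), 41450), -1)) = Mul(Add(Rational(1, 13), -32995), Pow(Add(Add(-20, -57), 41450), -1)) = Mul(Rational(-428934, 13), Pow(Add(-77, 41450), -1)) = Mul(Rational(-428934, 13), Pow(41373, -1)) = Mul(Rational(-428934, 13), Rational(1, 41373)) = Rational(-142978, 179283)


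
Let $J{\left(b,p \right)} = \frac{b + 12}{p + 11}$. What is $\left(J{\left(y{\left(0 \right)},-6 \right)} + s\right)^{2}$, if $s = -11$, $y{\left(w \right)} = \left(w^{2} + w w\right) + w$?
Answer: $\frac{1849}{25} \approx 73.96$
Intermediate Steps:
$y{\left(w \right)} = w + 2 w^{2}$ ($y{\left(w \right)} = \left(w^{2} + w^{2}\right) + w = 2 w^{2} + w = w + 2 w^{2}$)
$J{\left(b,p \right)} = \frac{12 + b}{11 + p}$
$\left(J{\left(y{\left(0 \right)},-6 \right)} + s\right)^{2} = \left(\frac{12 + 0 \left(1 + 2 \cdot 0\right)}{11 - 6} - 11\right)^{2} = \left(\frac{12 + 0 \left(1 + 0\right)}{5} - 11\right)^{2} = \left(\frac{12 + 0 \cdot 1}{5} - 11\right)^{2} = \left(\frac{12 + 0}{5} - 11\right)^{2} = \left(\frac{1}{5} \cdot 12 - 11\right)^{2} = \left(\frac{12}{5} - 11\right)^{2} = \left(- \frac{43}{5}\right)^{2} = \frac{1849}{25}$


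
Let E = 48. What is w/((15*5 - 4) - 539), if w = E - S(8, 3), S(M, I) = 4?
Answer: -11/117 ≈ -0.094017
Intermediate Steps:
w = 44 (w = 48 - 1*4 = 48 - 4 = 44)
w/((15*5 - 4) - 539) = 44/((15*5 - 4) - 539) = 44/((75 - 4) - 539) = 44/(71 - 539) = 44/(-468) = 44*(-1/468) = -11/117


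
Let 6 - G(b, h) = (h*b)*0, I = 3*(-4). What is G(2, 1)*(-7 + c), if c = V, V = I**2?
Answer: 822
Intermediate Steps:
I = -12
G(b, h) = 6 (G(b, h) = 6 - h*b*0 = 6 - b*h*0 = 6 - 1*0 = 6 + 0 = 6)
V = 144 (V = (-12)**2 = 144)
c = 144
G(2, 1)*(-7 + c) = 6*(-7 + 144) = 6*137 = 822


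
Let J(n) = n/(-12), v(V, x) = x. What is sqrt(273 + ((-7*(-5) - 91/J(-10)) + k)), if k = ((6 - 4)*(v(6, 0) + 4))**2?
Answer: 3*sqrt(730)/5 ≈ 16.211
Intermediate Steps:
J(n) = -n/12 (J(n) = n*(-1/12) = -n/12)
k = 64 (k = ((6 - 4)*(0 + 4))**2 = (2*4)**2 = 8**2 = 64)
sqrt(273 + ((-7*(-5) - 91/J(-10)) + k)) = sqrt(273 + ((-7*(-5) - 91/((-1/12*(-10)))) + 64)) = sqrt(273 + ((35 - 91/5/6) + 64)) = sqrt(273 + ((35 - 91*6/5) + 64)) = sqrt(273 + ((35 - 546/5) + 64)) = sqrt(273 + (-371/5 + 64)) = sqrt(273 - 51/5) = sqrt(1314/5) = 3*sqrt(730)/5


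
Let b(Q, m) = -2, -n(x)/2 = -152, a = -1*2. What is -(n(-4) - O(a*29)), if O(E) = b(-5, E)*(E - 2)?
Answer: -184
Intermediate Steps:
a = -2
n(x) = 304 (n(x) = -2*(-152) = 304)
O(E) = 4 - 2*E (O(E) = -2*(E - 2) = -2*(-2 + E) = 4 - 2*E)
-(n(-4) - O(a*29)) = -(304 - (4 - (-4)*29)) = -(304 - (4 - 2*(-58))) = -(304 - (4 + 116)) = -(304 - 1*120) = -(304 - 120) = -1*184 = -184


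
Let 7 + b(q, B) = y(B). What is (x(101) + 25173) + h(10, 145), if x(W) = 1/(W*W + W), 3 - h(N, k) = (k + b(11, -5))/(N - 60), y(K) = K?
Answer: 3242381954/128775 ≈ 25179.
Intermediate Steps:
b(q, B) = -7 + B
h(N, k) = 3 - (-12 + k)/(-60 + N) (h(N, k) = 3 - (k + (-7 - 5))/(N - 60) = 3 - (k - 12)/(-60 + N) = 3 - (-12 + k)/(-60 + N))
x(W) = 1/(W + W²) (x(W) = 1/(W² + W) = 1/(W + W²))
(x(101) + 25173) + h(10, 145) = (1/(101*(1 + 101)) + 25173) + (-168 - 1*145 + 3*10)/(-60 + 10) = ((1/101)/102 + 25173) + (-168 - 145 + 30)/(-50) = ((1/101)*(1/102) + 25173) - 1/50*(-283) = (1/10302 + 25173) + 283/50 = 259332247/10302 + 283/50 = 3242381954/128775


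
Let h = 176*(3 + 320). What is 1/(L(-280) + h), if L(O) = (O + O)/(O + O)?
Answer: 1/56849 ≈ 1.7590e-5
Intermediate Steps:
L(O) = 1 (L(O) = (2*O)/((2*O)) = (2*O)*(1/(2*O)) = 1)
h = 56848 (h = 176*323 = 56848)
1/(L(-280) + h) = 1/(1 + 56848) = 1/56849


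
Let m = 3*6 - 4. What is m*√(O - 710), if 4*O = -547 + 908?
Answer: 7*I*√2479 ≈ 348.53*I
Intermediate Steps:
O = 361/4 (O = (-547 + 908)/4 = (¼)*361 = 361/4 ≈ 90.250)
m = 14 (m = 18 - 4 = 14)
m*√(O - 710) = 14*√(361/4 - 710) = 14*√(-2479/4) = 14*(I*√2479/2) = 7*I*√2479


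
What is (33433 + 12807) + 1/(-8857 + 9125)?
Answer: 12392321/268 ≈ 46240.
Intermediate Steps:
(33433 + 12807) + 1/(-8857 + 9125) = 46240 + 1/268 = 12392321/268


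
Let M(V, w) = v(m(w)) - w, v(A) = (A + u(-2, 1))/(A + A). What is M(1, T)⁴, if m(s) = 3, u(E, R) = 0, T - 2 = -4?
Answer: 625/16 ≈ 39.063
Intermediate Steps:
T = -2 (T = 2 - 4 = -2)
v(A) = ½ (v(A) = (A + 0)/(A + A) = A/((2*A)) = A*(1/(2*A)) = ½)
M(V, w) = ½ - w
M(1, T)⁴ = (½ - 1*(-2))⁴ = (½ + 2)⁴ = (5/2)⁴ = 625/16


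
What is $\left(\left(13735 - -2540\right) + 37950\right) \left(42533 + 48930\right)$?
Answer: $4959581175$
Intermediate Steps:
$\left(\left(13735 - -2540\right) + 37950\right) \left(42533 + 48930\right) = \left(\left(13735 + 2540\right) + 37950\right) 91463 = \left(16275 + 37950\right) 91463 = 54225 \cdot 91463 = 4959581175$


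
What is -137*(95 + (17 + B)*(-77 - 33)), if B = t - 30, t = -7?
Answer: -314415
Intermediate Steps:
B = -37 (B = -7 - 30 = -37)
-137*(95 + (17 + B)*(-77 - 33)) = -137*(95 + (17 - 37)*(-77 - 33)) = -137*(95 - 20*(-110)) = -137*(95 + 2200) = -137*2295 = -314415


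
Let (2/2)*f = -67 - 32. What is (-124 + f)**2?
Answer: 49729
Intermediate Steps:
f = -99 (f = -67 - 32 = -99)
(-124 + f)**2 = (-124 - 99)**2 = (-223)**2 = 49729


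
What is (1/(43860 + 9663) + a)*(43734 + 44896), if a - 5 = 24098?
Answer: 114338449428100/53523 ≈ 2.1362e+9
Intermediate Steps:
a = 24103 (a = 5 + 24098 = 24103)
(1/(43860 + 9663) + a)*(43734 + 44896) = (1/(43860 + 9663) + 24103)*(43734 + 44896) = (1/53523 + 24103)*88630 = (1290064870/53523)*88630 = 114338449428100/53523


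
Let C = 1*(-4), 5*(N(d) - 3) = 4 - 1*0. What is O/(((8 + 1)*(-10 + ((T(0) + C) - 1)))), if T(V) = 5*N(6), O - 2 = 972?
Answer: 487/18 ≈ 27.056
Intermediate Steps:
N(d) = 19/5 (N(d) = 3 + (4 - 1*0)/5 = 3 + (4 + 0)/5 = 3 + (1/5)*4 = 3 + 4/5 = 19/5)
O = 974 (O = 2 + 972 = 974)
T(V) = 19 (T(V) = 5*(19/5) = 19)
C = -4
O/(((8 + 1)*(-10 + ((T(0) + C) - 1)))) = 974/((8 + 1)*(-10 + ((19 - 4) - 1))) = 974/(9*(-10 + (15 - 1))) = 974/(9*(-10 + 14)) = 974/(9*4) = 974/36 = (1/36)*974 = 487/18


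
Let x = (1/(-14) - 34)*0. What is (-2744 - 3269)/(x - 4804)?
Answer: 6013/4804 ≈ 1.2517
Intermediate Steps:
x = 0 (x = (-1/14 - 34)*0 = -477/14*0 = 0)
(-2744 - 3269)/(x - 4804) = (-2744 - 3269)/(0 - 4804) = -6013/(-4804) = -6013*(-1/4804) = 6013/4804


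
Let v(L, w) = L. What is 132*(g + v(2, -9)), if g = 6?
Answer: 1056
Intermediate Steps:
132*(g + v(2, -9)) = 132*(6 + 2) = 132*8 = 1056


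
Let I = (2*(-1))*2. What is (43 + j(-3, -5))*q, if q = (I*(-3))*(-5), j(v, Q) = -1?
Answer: -2520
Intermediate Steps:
I = -4 (I = -2*2 = -4)
q = -60 (q = -4*(-3)*(-5) = 12*(-5) = -60)
(43 + j(-3, -5))*q = (43 - 1)*(-60) = 42*(-60) = -2520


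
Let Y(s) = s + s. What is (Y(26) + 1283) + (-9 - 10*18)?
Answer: 1146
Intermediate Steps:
Y(s) = 2*s
(Y(26) + 1283) + (-9 - 10*18) = (2*26 + 1283) + (-9 - 10*18) = (52 + 1283) + (-9 - 180) = 1335 - 189 = 1146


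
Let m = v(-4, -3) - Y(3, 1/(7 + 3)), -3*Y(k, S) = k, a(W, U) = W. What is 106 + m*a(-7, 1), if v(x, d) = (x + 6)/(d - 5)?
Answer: 403/4 ≈ 100.75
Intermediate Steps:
Y(k, S) = -k/3
v(x, d) = (6 + x)/(-5 + d)
m = ¾ (m = (6 - 4)/(-5 - 3) - (-1)*3/3 = 2/(-8) - 1*(-1) = -⅛*2 + 1 = -¼ + 1 = ¾ ≈ 0.75000)
106 + m*a(-7, 1) = 106 + (¾)*(-7) = 106 - 21/4 = 403/4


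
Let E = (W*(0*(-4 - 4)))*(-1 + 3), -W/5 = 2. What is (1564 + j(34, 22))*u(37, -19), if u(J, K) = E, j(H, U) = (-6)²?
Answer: 0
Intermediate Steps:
W = -10 (W = -5*2 = -10)
j(H, U) = 36
E = 0 (E = (-0*(-4 - 4))*(-1 + 3) = -0*(-8)*2 = -10*0*2 = 0*2 = 0)
u(J, K) = 0
(1564 + j(34, 22))*u(37, -19) = (1564 + 36)*0 = 1600*0 = 0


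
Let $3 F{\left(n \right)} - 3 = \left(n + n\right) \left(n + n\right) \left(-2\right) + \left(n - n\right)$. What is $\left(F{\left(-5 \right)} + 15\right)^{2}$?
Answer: $\frac{23104}{9} \approx 2567.1$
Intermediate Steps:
$F{\left(n \right)} = 1 - \frac{8 n^{2}}{3}$ ($F{\left(n \right)} = 1 + \frac{\left(n + n\right) \left(n + n\right) \left(-2\right) + \left(n - n\right)}{3} = 1 + \frac{2 n 2 n \left(-2\right) + 0}{3} = 1 + \frac{4 n^{2} \left(-2\right) + 0}{3} = 1 + \frac{- 8 n^{2} + 0}{3} = 1 + \frac{\left(-8\right) n^{2}}{3} = 1 - \frac{8 n^{2}}{3}$)
$\left(F{\left(-5 \right)} + 15\right)^{2} = \left(\left(1 - \frac{8 \left(-5\right)^{2}}{3}\right) + 15\right)^{2} = \left(\left(1 - \frac{200}{3}\right) + 15\right)^{2} = \left(- \frac{197}{3} + 15\right)^{2} = \left(- \frac{152}{3}\right)^{2} = \frac{23104}{9}$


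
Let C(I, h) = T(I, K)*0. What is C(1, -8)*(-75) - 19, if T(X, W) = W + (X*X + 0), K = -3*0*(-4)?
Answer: -19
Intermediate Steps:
K = 0 (K = 0*(-4) = 0)
T(X, W) = W + X² (T(X, W) = W + (X² + 0) = W + X²)
C(I, h) = 0 (C(I, h) = (0 + I²)*0 = I²*0 = 0)
C(1, -8)*(-75) - 19 = 0*(-75) - 19 = 0 - 19 = -19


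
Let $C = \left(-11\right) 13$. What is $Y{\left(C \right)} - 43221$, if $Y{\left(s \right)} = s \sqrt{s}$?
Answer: $-43221 - 143 i \sqrt{143} \approx -43221.0 - 1710.0 i$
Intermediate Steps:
$C = -143$
$Y{\left(s \right)} = s^{\frac{3}{2}}$
$Y{\left(C \right)} - 43221 = \left(-143\right)^{\frac{3}{2}} - 43221 = - 143 i \sqrt{143} - 43221 = -43221 - 143 i \sqrt{143}$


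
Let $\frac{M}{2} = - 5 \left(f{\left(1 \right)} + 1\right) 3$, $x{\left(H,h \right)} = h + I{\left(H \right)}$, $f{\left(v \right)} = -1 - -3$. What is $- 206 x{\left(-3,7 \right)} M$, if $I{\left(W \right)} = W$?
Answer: $74160$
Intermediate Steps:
$f{\left(v \right)} = 2$ ($f{\left(v \right)} = -1 + 3 = 2$)
$x{\left(H,h \right)} = H + h$ ($x{\left(H,h \right)} = h + H = H + h$)
$M = -90$ ($M = 2 \left(- 5 \left(2 + 1\right) 3\right) = 2 \left(- 5 \cdot 3 \cdot 3\right) = 2 \left(\left(-5\right) 9\right) = 2 \left(-45\right) = -90$)
$- 206 x{\left(-3,7 \right)} M = - 206 \left(-3 + 7\right) \left(-90\right) = \left(-206\right) 4 \left(-90\right) = \left(-824\right) \left(-90\right) = 74160$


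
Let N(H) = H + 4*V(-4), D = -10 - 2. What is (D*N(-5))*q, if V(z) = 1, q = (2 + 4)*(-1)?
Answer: -72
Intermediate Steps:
q = -6 (q = 6*(-1) = -6)
D = -12
N(H) = 4 + H (N(H) = H + 4*1 = H + 4 = 4 + H)
(D*N(-5))*q = -12*(4 - 5)*(-6) = -12*(-1)*(-6) = 12*(-6) = -72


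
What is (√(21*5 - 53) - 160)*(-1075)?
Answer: 172000 - 2150*√13 ≈ 1.6425e+5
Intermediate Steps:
(√(21*5 - 53) - 160)*(-1075) = (√(105 - 53) - 160)*(-1075) = (√52 - 160)*(-1075) = (2*√13 - 160)*(-1075) = (-160 + 2*√13)*(-1075) = 172000 - 2150*√13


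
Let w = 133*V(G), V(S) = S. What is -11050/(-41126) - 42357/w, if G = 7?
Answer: -123691888/2734879 ≈ -45.228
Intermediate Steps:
w = 931 (w = 133*7 = 931)
-11050/(-41126) - 42357/w = -11050/(-41126) - 42357/931 = -11050*(-1/41126) - 42357*1/931 = 5525/20563 - 6051/133 = -123691888/2734879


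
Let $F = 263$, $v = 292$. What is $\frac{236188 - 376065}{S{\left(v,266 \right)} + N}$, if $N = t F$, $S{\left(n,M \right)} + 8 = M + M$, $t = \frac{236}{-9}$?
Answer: $\frac{1258893}{57352} \approx 21.95$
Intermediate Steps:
$t = - \frac{236}{9}$ ($t = 236 \left(- \frac{1}{9}\right) = - \frac{236}{9} \approx -26.222$)
$S{\left(n,M \right)} = -8 + 2 M$ ($S{\left(n,M \right)} = -8 + \left(M + M\right) = -8 + 2 M$)
$N = - \frac{62068}{9}$ ($N = \left(- \frac{236}{9}\right) 263 = - \frac{62068}{9} \approx -6896.4$)
$\frac{236188 - 376065}{S{\left(v,266 \right)} + N} = \frac{236188 - 376065}{\left(-8 + 2 \cdot 266\right) - \frac{62068}{9}} = - \frac{139877}{\left(-8 + 532\right) - \frac{62068}{9}} = - \frac{139877}{524 - \frac{62068}{9}} = - \frac{139877}{- \frac{57352}{9}} = \left(-139877\right) \left(- \frac{9}{57352}\right) = \frac{1258893}{57352}$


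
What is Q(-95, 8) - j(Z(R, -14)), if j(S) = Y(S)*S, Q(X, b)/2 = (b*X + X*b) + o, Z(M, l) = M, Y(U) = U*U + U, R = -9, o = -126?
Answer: -2644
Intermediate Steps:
Y(U) = U + U² (Y(U) = U² + U = U + U²)
Q(X, b) = -252 + 4*X*b (Q(X, b) = 2*((b*X + X*b) - 126) = 2*((X*b + X*b) - 126) = 2*(2*X*b - 126) = 2*(-126 + 2*X*b) = -252 + 4*X*b)
j(S) = S²*(1 + S) (j(S) = (S*(1 + S))*S = S²*(1 + S))
Q(-95, 8) - j(Z(R, -14)) = (-252 + 4*(-95)*8) - (-9)²*(1 - 9) = (-252 - 3040) - 81*(-8) = -3292 - 1*(-648) = -3292 + 648 = -2644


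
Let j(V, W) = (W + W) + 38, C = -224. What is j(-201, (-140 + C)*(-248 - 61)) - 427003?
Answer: -202013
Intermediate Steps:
j(V, W) = 38 + 2*W (j(V, W) = 2*W + 38 = 38 + 2*W)
j(-201, (-140 + C)*(-248 - 61)) - 427003 = (38 + 2*((-140 - 224)*(-248 - 61))) - 427003 = (38 + 2*(-364*(-309))) - 427003 = (38 + 2*112476) - 427003 = (38 + 224952) - 427003 = 224990 - 427003 = -202013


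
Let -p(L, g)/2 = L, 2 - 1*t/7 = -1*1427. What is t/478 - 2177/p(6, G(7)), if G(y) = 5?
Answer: 580321/2868 ≈ 202.34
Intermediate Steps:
t = 10003 (t = 14 - (-7)*1427 = 14 - 7*(-1427) = 14 + 9989 = 10003)
p(L, g) = -2*L
t/478 - 2177/p(6, G(7)) = 10003/478 - 2177/((-2*6)) = 10003*(1/478) - 2177/(-12) = 10003/478 - 2177*(-1/12) = 10003/478 + 2177/12 = 580321/2868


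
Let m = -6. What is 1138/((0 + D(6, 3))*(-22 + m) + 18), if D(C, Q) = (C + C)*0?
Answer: 569/9 ≈ 63.222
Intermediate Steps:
D(C, Q) = 0 (D(C, Q) = (2*C)*0 = 0)
1138/((0 + D(6, 3))*(-22 + m) + 18) = 1138/((0 + 0)*(-22 - 6) + 18) = 1138/(0*(-28) + 18) = 1138/(0 + 18) = 1138/18 = (1/18)*1138 = 569/9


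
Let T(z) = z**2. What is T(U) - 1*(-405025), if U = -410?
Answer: 573125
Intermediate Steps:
T(U) - 1*(-405025) = (-410)**2 - 1*(-405025) = 168100 + 405025 = 573125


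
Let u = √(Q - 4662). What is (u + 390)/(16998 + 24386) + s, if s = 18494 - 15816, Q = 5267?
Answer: 55413371/20692 + 11*√5/41384 ≈ 2678.0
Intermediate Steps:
u = 11*√5 (u = √(5267 - 4662) = √605 = 11*√5 ≈ 24.597)
s = 2678
(u + 390)/(16998 + 24386) + s = (11*√5 + 390)/(16998 + 24386) + 2678 = (390 + 11*√5)/41384 + 2678 = (390 + 11*√5)*(1/41384) + 2678 = (195/20692 + 11*√5/41384) + 2678 = 55413371/20692 + 11*√5/41384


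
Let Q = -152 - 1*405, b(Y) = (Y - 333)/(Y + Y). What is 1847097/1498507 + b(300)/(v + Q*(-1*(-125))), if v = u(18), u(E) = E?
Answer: 25714192659377/20861315349800 ≈ 1.2326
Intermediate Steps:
b(Y) = (-333 + Y)/(2*Y) (b(Y) = (-333 + Y)/((2*Y)) = (-333 + Y)*(1/(2*Y)) = (-333 + Y)/(2*Y))
v = 18
Q = -557 (Q = -152 - 405 = -557)
1847097/1498507 + b(300)/(v + Q*(-1*(-125))) = 1847097/1498507 + ((½)*(-333 + 300)/300)/(18 - (-557)*(-125)) = 1847097*(1/1498507) + ((½)*(1/300)*(-33))/(18 - 557*125) = 1847097/1498507 - 11/(200*(18 - 69625)) = 1847097/1498507 - 11/200/(-69607) = 1847097/1498507 - 11/200*(-1/69607) = 1847097/1498507 + 11/13921400 = 25714192659377/20861315349800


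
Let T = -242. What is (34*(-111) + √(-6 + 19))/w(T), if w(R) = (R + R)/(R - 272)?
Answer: -484959/121 + 257*√13/242 ≈ -4004.1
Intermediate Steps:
w(R) = 2*R/(-272 + R) (w(R) = (2*R)/(-272 + R) = 2*R/(-272 + R))
(34*(-111) + √(-6 + 19))/w(T) = (34*(-111) + √(-6 + 19))/((2*(-242)/(-272 - 242))) = (-3774 + √13)/((2*(-242)/(-514))) = (-3774 + √13)/((2*(-242)*(-1/514))) = (-3774 + √13)/(242/257) = (-3774 + √13)*(257/242) = -484959/121 + 257*√13/242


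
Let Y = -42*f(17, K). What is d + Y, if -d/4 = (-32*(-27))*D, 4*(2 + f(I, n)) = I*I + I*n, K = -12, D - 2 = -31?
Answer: 198831/2 ≈ 99416.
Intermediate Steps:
D = -29 (D = 2 - 31 = -29)
f(I, n) = -2 + I²/4 + I*n/4 (f(I, n) = -2 + (I*I + I*n)/4 = -2 + (I² + I*n)/4 = -2 + (I²/4 + I*n/4) = -2 + I²/4 + I*n/4)
Y = -1617/2 (Y = -42*(-2 + (¼)*17² + (¼)*17*(-12)) = -42*(-2 + (¼)*289 - 51) = -42*(-2 + 289/4 - 51) = -42*77/4 = -1617/2 ≈ -808.50)
d = 100224 (d = -4*(-32*(-27))*(-29) = -3456*(-29) = -4*(-25056) = 100224)
d + Y = 100224 - 1617/2 = 198831/2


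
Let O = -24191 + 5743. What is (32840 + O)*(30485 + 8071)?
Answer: 554897952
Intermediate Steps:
O = -18448
(32840 + O)*(30485 + 8071) = (32840 - 18448)*(30485 + 8071) = 14392*38556 = 554897952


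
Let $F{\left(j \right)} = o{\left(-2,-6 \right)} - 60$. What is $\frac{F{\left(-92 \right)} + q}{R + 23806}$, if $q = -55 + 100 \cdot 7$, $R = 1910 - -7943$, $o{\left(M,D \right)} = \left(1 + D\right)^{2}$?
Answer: $\frac{610}{33659} \approx 0.018123$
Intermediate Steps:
$R = 9853$ ($R = 1910 + 7943 = 9853$)
$F{\left(j \right)} = -35$ ($F{\left(j \right)} = \left(1 - 6\right)^{2} - 60 = \left(-5\right)^{2} - 60 = 25 - 60 = -35$)
$q = 645$ ($q = -55 + 700 = 645$)
$\frac{F{\left(-92 \right)} + q}{R + 23806} = \frac{-35 + 645}{9853 + 23806} = \frac{610}{33659}$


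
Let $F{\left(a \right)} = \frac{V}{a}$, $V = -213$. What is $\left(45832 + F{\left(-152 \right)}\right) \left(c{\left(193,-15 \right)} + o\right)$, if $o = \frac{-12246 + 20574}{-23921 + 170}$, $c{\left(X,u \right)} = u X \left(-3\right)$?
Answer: $\frac{479003414515813}{1203384} \approx 3.9805 \cdot 10^{8}$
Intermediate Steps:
$c{\left(X,u \right)} = - 3 X u$ ($c{\left(X,u \right)} = X u \left(-3\right) = - 3 X u$)
$o = - \frac{2776}{7917}$ ($o = \frac{8328}{-23751} = 8328 \left(- \frac{1}{23751}\right) = - \frac{2776}{7917} \approx -0.35064$)
$F{\left(a \right)} = - \frac{213}{a}$
$\left(45832 + F{\left(-152 \right)}\right) \left(c{\left(193,-15 \right)} + o\right) = \left(45832 - \frac{213}{-152}\right) \left(\left(-3\right) 193 \left(-15\right) - \frac{2776}{7917}\right) = \left(45832 - - \frac{213}{152}\right) \left(8685 - \frac{2776}{7917}\right) = \left(45832 + \frac{213}{152}\right) \frac{68756369}{7917} = \frac{6966677}{152} \cdot \frac{68756369}{7917} = \frac{479003414515813}{1203384}$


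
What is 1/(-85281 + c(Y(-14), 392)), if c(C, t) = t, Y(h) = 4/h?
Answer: -1/84889 ≈ -1.1780e-5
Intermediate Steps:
1/(-85281 + c(Y(-14), 392)) = 1/(-85281 + 392) = 1/(-84889) = -1/84889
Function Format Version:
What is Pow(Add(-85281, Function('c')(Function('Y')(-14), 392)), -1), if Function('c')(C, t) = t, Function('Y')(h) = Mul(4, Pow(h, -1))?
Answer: Rational(-1, 84889) ≈ -1.1780e-5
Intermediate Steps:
Pow(Add(-85281, Function('c')(Function('Y')(-14), 392)), -1) = Pow(Add(-85281, 392), -1) = Pow(-84889, -1) = Rational(-1, 84889)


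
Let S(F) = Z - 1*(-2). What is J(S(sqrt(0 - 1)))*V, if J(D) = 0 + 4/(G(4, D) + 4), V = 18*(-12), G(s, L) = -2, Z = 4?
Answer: -432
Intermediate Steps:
S(F) = 6 (S(F) = 4 - 1*(-2) = 4 + 2 = 6)
V = -216
J(D) = 2 (J(D) = 0 + 4/(-2 + 4) = 0 + 4/2 = 0 + 4*(1/2) = 0 + 2 = 2)
J(S(sqrt(0 - 1)))*V = 2*(-216) = -432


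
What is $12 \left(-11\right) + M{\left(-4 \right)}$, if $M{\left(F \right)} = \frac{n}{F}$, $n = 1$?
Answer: $- \frac{529}{4} \approx -132.25$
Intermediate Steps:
$M{\left(F \right)} = \frac{1}{F}$ ($M{\left(F \right)} = 1 \frac{1}{F} = \frac{1}{F}$)
$12 \left(-11\right) + M{\left(-4 \right)} = 12 \left(-11\right) + \frac{1}{-4} = -132 - \frac{1}{4} = - \frac{529}{4}$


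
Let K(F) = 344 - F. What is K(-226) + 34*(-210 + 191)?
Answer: -76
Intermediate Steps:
K(-226) + 34*(-210 + 191) = (344 - 1*(-226)) + 34*(-210 + 191) = (344 + 226) + 34*(-19) = 570 - 646 = -76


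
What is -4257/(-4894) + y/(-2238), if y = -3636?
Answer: 4553625/1825462 ≈ 2.4945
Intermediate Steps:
-4257/(-4894) + y/(-2238) = -4257/(-4894) - 3636/(-2238) = -4257*(-1/4894) - 3636*(-1/2238) = 4257/4894 + 606/373 = 4553625/1825462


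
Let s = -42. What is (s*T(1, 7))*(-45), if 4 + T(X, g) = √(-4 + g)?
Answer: -7560 + 1890*√3 ≈ -4286.4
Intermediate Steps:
T(X, g) = -4 + √(-4 + g)
(s*T(1, 7))*(-45) = -42*(-4 + √(-4 + 7))*(-45) = -42*(-4 + √3)*(-45) = (168 - 42*√3)*(-45) = -7560 + 1890*√3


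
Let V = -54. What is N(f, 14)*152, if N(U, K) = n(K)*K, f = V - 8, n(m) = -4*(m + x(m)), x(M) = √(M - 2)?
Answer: -119168 - 17024*√3 ≈ -1.4865e+5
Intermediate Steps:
x(M) = √(-2 + M)
n(m) = -4*m - 4*√(-2 + m) (n(m) = -4*(m + √(-2 + m)) = -4*m - 4*√(-2 + m))
f = -62 (f = -54 - 8 = -62)
N(U, K) = K*(-4*K - 4*√(-2 + K)) (N(U, K) = (-4*K - 4*√(-2 + K))*K = K*(-4*K - 4*√(-2 + K)))
N(f, 14)*152 = -4*14*(14 + √(-2 + 14))*152 = -4*14*(14 + √12)*152 = -4*14*(14 + 2*√3)*152 = (-784 - 112*√3)*152 = -119168 - 17024*√3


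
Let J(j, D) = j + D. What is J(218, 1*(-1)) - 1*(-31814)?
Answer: 32031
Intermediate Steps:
J(j, D) = D + j
J(218, 1*(-1)) - 1*(-31814) = (1*(-1) + 218) - 1*(-31814) = (-1 + 218) + 31814 = 217 + 31814 = 32031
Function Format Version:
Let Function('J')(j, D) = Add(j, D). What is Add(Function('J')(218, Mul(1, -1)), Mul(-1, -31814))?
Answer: 32031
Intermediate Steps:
Function('J')(j, D) = Add(D, j)
Add(Function('J')(218, Mul(1, -1)), Mul(-1, -31814)) = Add(Add(Mul(1, -1), 218), Mul(-1, -31814)) = Add(Add(-1, 218), 31814) = Add(217, 31814) = 32031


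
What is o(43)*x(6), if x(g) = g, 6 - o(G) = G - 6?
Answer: -186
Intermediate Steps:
o(G) = 12 - G (o(G) = 6 - (G - 6) = 6 - (-6 + G) = 6 + (6 - G) = 12 - G)
o(43)*x(6) = (12 - 1*43)*6 = (12 - 43)*6 = -31*6 = -186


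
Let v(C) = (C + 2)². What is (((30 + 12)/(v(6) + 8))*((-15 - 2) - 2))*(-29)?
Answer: 3857/12 ≈ 321.42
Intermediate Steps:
v(C) = (2 + C)²
(((30 + 12)/(v(6) + 8))*((-15 - 2) - 2))*(-29) = (((30 + 12)/((2 + 6)² + 8))*((-15 - 2) - 2))*(-29) = ((42/(8² + 8))*(-17 - 2))*(-29) = ((42/(64 + 8))*(-19))*(-29) = ((42/72)*(-19))*(-29) = ((42*(1/72))*(-19))*(-29) = ((7/12)*(-19))*(-29) = -133/12*(-29) = 3857/12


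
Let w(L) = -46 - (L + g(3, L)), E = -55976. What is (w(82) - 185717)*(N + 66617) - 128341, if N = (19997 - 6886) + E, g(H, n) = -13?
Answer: -4414010005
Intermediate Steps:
w(L) = -33 - L (w(L) = -46 - (L - 13) = -46 - (-13 + L) = -46 + (13 - L) = -33 - L)
N = -42865 (N = (19997 - 6886) - 55976 = 13111 - 55976 = -42865)
(w(82) - 185717)*(N + 66617) - 128341 = ((-33 - 1*82) - 185717)*(-42865 + 66617) - 128341 = ((-33 - 82) - 185717)*23752 - 128341 = (-115 - 185717)*23752 - 128341 = -185832*23752 - 128341 = -4413881664 - 128341 = -4414010005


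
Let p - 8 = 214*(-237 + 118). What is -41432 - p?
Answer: -15974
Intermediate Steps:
p = -25458 (p = 8 + 214*(-237 + 118) = 8 + 214*(-119) = 8 - 25466 = -25458)
-41432 - p = -41432 - 1*(-25458) = -41432 + 25458 = -15974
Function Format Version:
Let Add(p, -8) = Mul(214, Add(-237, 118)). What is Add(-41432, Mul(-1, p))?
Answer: -15974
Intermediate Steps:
p = -25458 (p = Add(8, Mul(214, Add(-237, 118))) = Add(8, Mul(214, -119)) = Add(8, -25466) = -25458)
Add(-41432, Mul(-1, p)) = Add(-41432, Mul(-1, -25458)) = Add(-41432, 25458) = -15974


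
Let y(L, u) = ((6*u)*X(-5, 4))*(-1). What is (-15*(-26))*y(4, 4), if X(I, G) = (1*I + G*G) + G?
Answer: -140400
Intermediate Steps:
X(I, G) = G + I + G² (X(I, G) = (I + G²) + G = G + I + G²)
y(L, u) = -90*u (y(L, u) = ((6*u)*(4 - 5 + 4²))*(-1) = ((6*u)*(4 - 5 + 16))*(-1) = ((6*u)*15)*(-1) = (90*u)*(-1) = -90*u)
(-15*(-26))*y(4, 4) = (-15*(-26))*(-90*4) = 390*(-360) = -140400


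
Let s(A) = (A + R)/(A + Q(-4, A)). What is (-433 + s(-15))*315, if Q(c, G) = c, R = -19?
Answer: -2580795/19 ≈ -1.3583e+5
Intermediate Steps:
s(A) = (-19 + A)/(-4 + A) (s(A) = (A - 19)/(A - 4) = (-19 + A)/(-4 + A))
(-433 + s(-15))*315 = (-433 + (-19 - 15)/(-4 - 15))*315 = (-433 - 34/(-19))*315 = (-433 - 1/19*(-34))*315 = (-433 + 34/19)*315 = -8193/19*315 = -2580795/19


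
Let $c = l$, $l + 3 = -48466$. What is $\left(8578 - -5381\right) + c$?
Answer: $-34510$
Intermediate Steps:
$l = -48469$ ($l = -3 - 48466 = -48469$)
$c = -48469$
$\left(8578 - -5381\right) + c = \left(8578 - -5381\right) - 48469 = \left(8578 + 5381\right) - 48469 = 13959 - 48469 = -34510$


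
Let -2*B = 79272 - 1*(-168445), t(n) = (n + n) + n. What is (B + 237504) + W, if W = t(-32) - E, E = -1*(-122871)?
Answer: -18643/2 ≈ -9321.5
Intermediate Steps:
t(n) = 3*n (t(n) = 2*n + n = 3*n)
E = 122871
W = -122967 (W = 3*(-32) - 1*122871 = -96 - 122871 = -122967)
B = -247717/2 (B = -(79272 - 1*(-168445))/2 = -(79272 + 168445)/2 = -½*247717 = -247717/2 ≈ -1.2386e+5)
(B + 237504) + W = (-247717/2 + 237504) - 122967 = 227291/2 - 122967 = -18643/2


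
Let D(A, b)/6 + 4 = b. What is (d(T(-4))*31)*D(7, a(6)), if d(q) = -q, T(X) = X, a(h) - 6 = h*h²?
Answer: 162192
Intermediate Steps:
a(h) = 6 + h³ (a(h) = 6 + h*h² = 6 + h³)
D(A, b) = -24 + 6*b
(d(T(-4))*31)*D(7, a(6)) = (-1*(-4)*31)*(-24 + 6*(6 + 6³)) = (4*31)*(-24 + 6*(6 + 216)) = 124*(-24 + 6*222) = 124*(-24 + 1332) = 124*1308 = 162192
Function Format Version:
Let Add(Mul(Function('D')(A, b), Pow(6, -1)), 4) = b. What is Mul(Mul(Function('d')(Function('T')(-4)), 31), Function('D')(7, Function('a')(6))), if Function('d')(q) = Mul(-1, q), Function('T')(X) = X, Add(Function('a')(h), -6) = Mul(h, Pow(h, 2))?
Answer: 162192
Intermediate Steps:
Function('a')(h) = Add(6, Pow(h, 3)) (Function('a')(h) = Add(6, Mul(h, Pow(h, 2))) = Add(6, Pow(h, 3)))
Function('D')(A, b) = Add(-24, Mul(6, b))
Mul(Mul(Function('d')(Function('T')(-4)), 31), Function('D')(7, Function('a')(6))) = Mul(Mul(Mul(-1, -4), 31), Add(-24, Mul(6, Add(6, Pow(6, 3))))) = Mul(Mul(4, 31), Add(-24, Mul(6, Add(6, 216)))) = Mul(124, Add(-24, Mul(6, 222))) = Mul(124, Add(-24, 1332)) = Mul(124, 1308) = 162192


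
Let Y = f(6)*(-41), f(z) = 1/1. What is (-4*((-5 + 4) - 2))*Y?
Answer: -492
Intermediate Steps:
f(z) = 1
Y = -41 (Y = 1*(-41) = -41)
(-4*((-5 + 4) - 2))*Y = -4*((-5 + 4) - 2)*(-41) = -4*(-1 - 2)*(-41) = -4*(-3)*(-41) = 12*(-41) = -492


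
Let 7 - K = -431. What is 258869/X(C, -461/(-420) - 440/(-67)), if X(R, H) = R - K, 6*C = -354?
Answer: -258869/497 ≈ -520.86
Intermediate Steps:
K = 438 (K = 7 - 1*(-431) = 7 + 431 = 438)
C = -59 (C = (⅙)*(-354) = -59)
X(R, H) = -438 + R (X(R, H) = R - 1*438 = R - 438 = -438 + R)
258869/X(C, -461/(-420) - 440/(-67)) = 258869/(-438 - 59) = 258869/(-497) = 258869*(-1/497) = -258869/497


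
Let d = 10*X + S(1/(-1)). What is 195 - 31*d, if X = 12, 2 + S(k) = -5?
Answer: -3308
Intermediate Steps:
S(k) = -7 (S(k) = -2 - 5 = -7)
d = 113 (d = 10*12 - 7 = 120 - 7 = 113)
195 - 31*d = 195 - 31*113 = 195 - 3503 = -3308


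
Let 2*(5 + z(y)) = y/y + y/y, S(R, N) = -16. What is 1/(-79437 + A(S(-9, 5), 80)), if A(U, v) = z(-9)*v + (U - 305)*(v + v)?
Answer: -1/131117 ≈ -7.6268e-6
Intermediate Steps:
z(y) = -4 (z(y) = -5 + (y/y + y/y)/2 = -5 + (1 + 1)/2 = -5 + (½)*2 = -5 + 1 = -4)
A(U, v) = -4*v + 2*v*(-305 + U) (A(U, v) = -4*v + (U - 305)*(v + v) = -4*v + (-305 + U)*(2*v) = -4*v + 2*v*(-305 + U))
1/(-79437 + A(S(-9, 5), 80)) = 1/(-79437 + 2*80*(-307 - 16)) = 1/(-79437 + 2*80*(-323)) = 1/(-79437 - 51680) = 1/(-131117) = -1/131117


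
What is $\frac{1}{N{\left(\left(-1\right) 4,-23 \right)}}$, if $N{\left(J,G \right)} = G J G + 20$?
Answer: $- \frac{1}{2096} \approx -0.0004771$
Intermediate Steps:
$N{\left(J,G \right)} = 20 + J G^{2}$ ($N{\left(J,G \right)} = J G^{2} + 20 = 20 + J G^{2}$)
$\frac{1}{N{\left(\left(-1\right) 4,-23 \right)}} = \frac{1}{20 + \left(-1\right) 4 \left(-23\right)^{2}} = \frac{1}{20 - 2116} = \frac{1}{-2096} = - \frac{1}{2096}$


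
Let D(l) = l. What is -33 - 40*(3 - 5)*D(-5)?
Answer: -433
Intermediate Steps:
-33 - 40*(3 - 5)*D(-5) = -33 - 40*(3 - 5)*(-5) = -33 - (-80)*(-5) = -33 - 40*10 = -33 - 400 = -433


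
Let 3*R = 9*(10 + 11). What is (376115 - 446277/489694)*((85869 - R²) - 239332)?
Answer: -14497976839347628/244847 ≈ -5.9212e+10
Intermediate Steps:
R = 63 (R = (9*(10 + 11))/3 = (9*21)/3 = (⅓)*189 = 63)
(376115 - 446277/489694)*((85869 - R²) - 239332) = (376115 - 446277/489694)*((85869 - 1*63²) - 239332) = (376115 - 446277*1/489694)*((85869 - 1*3969) - 239332) = (376115 - 446277/489694)*((85869 - 3969) - 239332) = 184180812533*(81900 - 239332)/489694 = (184180812533/489694)*(-157432) = -14497976839347628/244847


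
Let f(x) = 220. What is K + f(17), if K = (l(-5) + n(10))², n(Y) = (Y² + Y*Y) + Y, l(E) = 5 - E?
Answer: 48620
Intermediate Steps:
n(Y) = Y + 2*Y² (n(Y) = (Y² + Y²) + Y = 2*Y² + Y = Y + 2*Y²)
K = 48400 (K = ((5 - 1*(-5)) + 10*(1 + 2*10))² = ((5 + 5) + 10*(1 + 20))² = (10 + 10*21)² = (10 + 210)² = 220² = 48400)
K + f(17) = 48400 + 220 = 48620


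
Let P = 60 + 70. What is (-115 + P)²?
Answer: 225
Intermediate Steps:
P = 130
(-115 + P)² = (-115 + 130)² = 15² = 225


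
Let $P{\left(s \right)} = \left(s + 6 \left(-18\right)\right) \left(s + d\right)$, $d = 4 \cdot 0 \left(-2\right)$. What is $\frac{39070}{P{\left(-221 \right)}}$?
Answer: $\frac{39070}{72709} \approx 0.53735$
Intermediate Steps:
$d = 0$ ($d = 0 \left(-2\right) = 0$)
$P{\left(s \right)} = s \left(-108 + s\right)$ ($P{\left(s \right)} = \left(s + 6 \left(-18\right)\right) \left(s + 0\right) = \left(s - 108\right) s = \left(-108 + s\right) s = s \left(-108 + s\right)$)
$\frac{39070}{P{\left(-221 \right)}} = \frac{39070}{\left(-221\right) \left(-108 - 221\right)} = \frac{39070}{\left(-221\right) \left(-329\right)} = \frac{39070}{72709}$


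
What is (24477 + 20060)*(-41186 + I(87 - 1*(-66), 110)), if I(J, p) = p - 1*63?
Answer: -1832207643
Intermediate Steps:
I(J, p) = -63 + p (I(J, p) = p - 63 = -63 + p)
(24477 + 20060)*(-41186 + I(87 - 1*(-66), 110)) = (24477 + 20060)*(-41186 + (-63 + 110)) = 44537*(-41186 + 47) = 44537*(-41139) = -1832207643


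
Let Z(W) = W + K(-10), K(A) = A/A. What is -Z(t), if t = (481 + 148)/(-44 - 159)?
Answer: 426/203 ≈ 2.0985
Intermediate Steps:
K(A) = 1
t = -629/203 (t = 629/(-203) = 629*(-1/203) = -629/203 ≈ -3.0985)
Z(W) = 1 + W (Z(W) = W + 1 = 1 + W)
-Z(t) = -(1 - 629/203) = -1*(-426/203) = 426/203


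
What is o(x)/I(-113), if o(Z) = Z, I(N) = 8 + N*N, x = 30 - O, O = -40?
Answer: 70/12777 ≈ 0.0054786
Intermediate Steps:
x = 70 (x = 30 - 1*(-40) = 30 + 40 = 70)
I(N) = 8 + N²
o(x)/I(-113) = 70/(8 + (-113)²) = 70/(8 + 12769) = 70/12777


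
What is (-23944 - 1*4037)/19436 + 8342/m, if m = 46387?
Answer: -1135819535/901577732 ≈ -1.2598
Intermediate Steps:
(-23944 - 1*4037)/19436 + 8342/m = (-23944 - 1*4037)/19436 + 8342/46387 = (-23944 - 4037)*(1/19436) + 8342*(1/46387) = -27981*1/19436 + 8342/46387 = -27981/19436 + 8342/46387 = -1135819535/901577732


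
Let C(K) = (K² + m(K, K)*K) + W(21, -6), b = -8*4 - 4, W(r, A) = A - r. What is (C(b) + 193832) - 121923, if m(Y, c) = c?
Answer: 74474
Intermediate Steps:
b = -36 (b = -32 - 4 = -36)
C(K) = -27 + 2*K² (C(K) = (K² + K*K) + (-6 - 1*21) = (K² + K²) + (-6 - 21) = 2*K² - 27 = -27 + 2*K²)
(C(b) + 193832) - 121923 = ((-27 + 2*(-36)²) + 193832) - 121923 = ((-27 + 2*1296) + 193832) - 121923 = ((-27 + 2592) + 193832) - 121923 = (2565 + 193832) - 121923 = 196397 - 121923 = 74474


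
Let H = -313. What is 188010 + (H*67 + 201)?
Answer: 167240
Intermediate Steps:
188010 + (H*67 + 201) = 188010 + (-313*67 + 201) = 188010 + (-20971 + 201) = 188010 - 20770 = 167240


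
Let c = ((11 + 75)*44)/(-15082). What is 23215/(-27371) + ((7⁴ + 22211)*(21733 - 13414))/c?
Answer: -10565198116828472/12946483 ≈ -8.1607e+8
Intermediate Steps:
c = -1892/7541 (c = (86*44)*(-1/15082) = 3784*(-1/15082) = -1892/7541 ≈ -0.25090)
23215/(-27371) + ((7⁴ + 22211)*(21733 - 13414))/c = 23215/(-27371) + ((7⁴ + 22211)*(21733 - 13414))/(-1892/7541) = 23215*(-1/27371) + ((2401 + 22211)*8319)*(-7541/1892) = -23215/27371 + (24612*8319)*(-7541/1892) = -23215/27371 + 204747228*(-7541/1892) = -23215/27371 - 385999711587/473 = -10565198116828472/12946483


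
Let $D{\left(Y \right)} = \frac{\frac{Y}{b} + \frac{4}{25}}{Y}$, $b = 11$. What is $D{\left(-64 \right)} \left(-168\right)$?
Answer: $- \frac{8169}{550} \approx -14.853$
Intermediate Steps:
$D{\left(Y \right)} = \frac{\frac{4}{25} + \frac{Y}{11}}{Y}$ ($D{\left(Y \right)} = \frac{\frac{Y}{11} + \frac{4}{25}}{Y} = \frac{\frac{4}{25} + \frac{Y}{11}}{Y}$)
$D{\left(-64 \right)} \left(-168\right) = \frac{44 + 25 \left(-64\right)}{275 \left(-64\right)} \left(-168\right) = \frac{1}{275} \left(- \frac{1}{64}\right) \left(44 - 1600\right) \left(-168\right) = \frac{1}{275} \left(- \frac{1}{64}\right) \left(-1556\right) \left(-168\right) = \frac{389}{4400} \left(-168\right) = - \frac{8169}{550}$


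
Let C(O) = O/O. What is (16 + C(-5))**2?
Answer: 289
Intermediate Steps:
C(O) = 1
(16 + C(-5))**2 = (16 + 1)**2 = 17**2 = 289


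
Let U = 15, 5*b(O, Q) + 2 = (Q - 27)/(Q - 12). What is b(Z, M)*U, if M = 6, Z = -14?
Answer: 9/2 ≈ 4.5000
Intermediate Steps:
b(O, Q) = -⅖ + (-27 + Q)/(5*(-12 + Q)) (b(O, Q) = -⅖ + ((Q - 27)/(Q - 12))/5 = -⅖ + ((-27 + Q)/(-12 + Q))/5 = -⅖ + (-27 + Q)/(5*(-12 + Q)))
b(Z, M)*U = ((-3 - 1*6)/(5*(-12 + 6)))*15 = ((⅕)*(-3 - 6)/(-6))*15 = ((⅕)*(-⅙)*(-9))*15 = (3/10)*15 = 9/2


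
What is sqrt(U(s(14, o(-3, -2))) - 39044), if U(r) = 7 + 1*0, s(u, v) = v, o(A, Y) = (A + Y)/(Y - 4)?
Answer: I*sqrt(39037) ≈ 197.58*I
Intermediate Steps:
o(A, Y) = (A + Y)/(-4 + Y)
U(r) = 7 (U(r) = 7 + 0 = 7)
sqrt(U(s(14, o(-3, -2))) - 39044) = sqrt(7 - 39044) = sqrt(-39037) = I*sqrt(39037)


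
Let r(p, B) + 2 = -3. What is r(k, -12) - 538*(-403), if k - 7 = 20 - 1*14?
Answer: 216809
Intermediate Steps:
k = 13 (k = 7 + (20 - 1*14) = 7 + (20 - 14) = 7 + 6 = 13)
r(p, B) = -5 (r(p, B) = -2 - 3 = -5)
r(k, -12) - 538*(-403) = -5 - 538*(-403) = -5 + 216814 = 216809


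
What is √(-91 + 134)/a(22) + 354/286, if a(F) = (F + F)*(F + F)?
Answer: 177/143 + √43/1936 ≈ 1.2411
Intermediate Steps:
a(F) = 4*F² (a(F) = (2*F)*(2*F) = 4*F²)
√(-91 + 134)/a(22) + 354/286 = √(-91 + 134)/((4*22²)) + 354/286 = √43/((4*484)) + 354*(1/286) = √43/1936 + 177/143 = 177/143 + √43/1936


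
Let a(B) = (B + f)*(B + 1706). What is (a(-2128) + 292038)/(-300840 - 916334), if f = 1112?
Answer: -51485/86941 ≈ -0.59218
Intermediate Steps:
a(B) = (1112 + B)*(1706 + B) (a(B) = (B + 1112)*(B + 1706) = (1112 + B)*(1706 + B))
(a(-2128) + 292038)/(-300840 - 916334) = ((1897072 + (-2128)² + 2818*(-2128)) + 292038)/(-300840 - 916334) = ((1897072 + 4528384 - 5996704) + 292038)/(-1217174) = (428752 + 292038)*(-1/1217174) = 720790*(-1/1217174) = -51485/86941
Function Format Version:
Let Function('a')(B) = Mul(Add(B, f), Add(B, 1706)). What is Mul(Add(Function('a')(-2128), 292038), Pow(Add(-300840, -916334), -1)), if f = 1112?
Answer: Rational(-51485, 86941) ≈ -0.59218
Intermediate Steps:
Function('a')(B) = Mul(Add(1112, B), Add(1706, B)) (Function('a')(B) = Mul(Add(B, 1112), Add(B, 1706)) = Mul(Add(1112, B), Add(1706, B)))
Mul(Add(Function('a')(-2128), 292038), Pow(Add(-300840, -916334), -1)) = Mul(Add(Add(1897072, Pow(-2128, 2), Mul(2818, -2128)), 292038), Pow(Add(-300840, -916334), -1)) = Mul(Add(Add(1897072, 4528384, -5996704), 292038), Pow(-1217174, -1)) = Mul(Add(428752, 292038), Rational(-1, 1217174)) = Mul(720790, Rational(-1, 1217174)) = Rational(-51485, 86941)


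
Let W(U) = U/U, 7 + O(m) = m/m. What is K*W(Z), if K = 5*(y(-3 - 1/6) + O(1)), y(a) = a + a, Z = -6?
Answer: -185/3 ≈ -61.667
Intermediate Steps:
O(m) = -6 (O(m) = -7 + m/m = -7 + 1 = -6)
W(U) = 1
y(a) = 2*a
K = -185/3 (K = 5*(2*(-3 - 1/6) - 6) = 5*(2*(-19/6) - 6) = 5*(-19/3 - 6) = 5*(-37/3) = -185/3 ≈ -61.667)
K*W(Z) = -185/3*1 = -185/3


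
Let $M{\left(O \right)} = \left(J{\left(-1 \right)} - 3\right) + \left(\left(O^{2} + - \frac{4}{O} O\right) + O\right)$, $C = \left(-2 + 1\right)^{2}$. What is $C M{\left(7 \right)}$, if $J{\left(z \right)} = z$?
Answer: $48$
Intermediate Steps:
$C = 1$ ($C = \left(-1\right)^{2} = 1$)
$M{\left(O \right)} = -8 + O + O^{2}$ ($M{\left(O \right)} = \left(-1 - 3\right) + \left(\left(O^{2} + - \frac{4}{O} O\right) + O\right) = \left(-1 - 3\right) + \left(\left(O^{2} - 4\right) + O\right) = -4 + \left(\left(-4 + O^{2}\right) + O\right) = -4 + \left(-4 + O + O^{2}\right) = -8 + O + O^{2}$)
$C M{\left(7 \right)} = 1 \left(-8 + 7 + 7^{2}\right) = 1 \left(-8 + 7 + 49\right) = 1 \cdot 48 = 48$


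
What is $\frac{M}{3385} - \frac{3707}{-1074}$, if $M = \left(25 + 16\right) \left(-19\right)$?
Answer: $\frac{11711549}{3635490} \approx 3.2215$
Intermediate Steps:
$M = -779$ ($M = 41 \left(-19\right) = -779$)
$\frac{M}{3385} - \frac{3707}{-1074} = - \frac{779}{3385} - \frac{3707}{-1074} = \left(-779\right) \frac{1}{3385} - - \frac{3707}{1074} = - \frac{779}{3385} + \frac{3707}{1074} = \frac{11711549}{3635490}$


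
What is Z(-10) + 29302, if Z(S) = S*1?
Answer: 29292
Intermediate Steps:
Z(S) = S
Z(-10) + 29302 = -10 + 29302 = 29292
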